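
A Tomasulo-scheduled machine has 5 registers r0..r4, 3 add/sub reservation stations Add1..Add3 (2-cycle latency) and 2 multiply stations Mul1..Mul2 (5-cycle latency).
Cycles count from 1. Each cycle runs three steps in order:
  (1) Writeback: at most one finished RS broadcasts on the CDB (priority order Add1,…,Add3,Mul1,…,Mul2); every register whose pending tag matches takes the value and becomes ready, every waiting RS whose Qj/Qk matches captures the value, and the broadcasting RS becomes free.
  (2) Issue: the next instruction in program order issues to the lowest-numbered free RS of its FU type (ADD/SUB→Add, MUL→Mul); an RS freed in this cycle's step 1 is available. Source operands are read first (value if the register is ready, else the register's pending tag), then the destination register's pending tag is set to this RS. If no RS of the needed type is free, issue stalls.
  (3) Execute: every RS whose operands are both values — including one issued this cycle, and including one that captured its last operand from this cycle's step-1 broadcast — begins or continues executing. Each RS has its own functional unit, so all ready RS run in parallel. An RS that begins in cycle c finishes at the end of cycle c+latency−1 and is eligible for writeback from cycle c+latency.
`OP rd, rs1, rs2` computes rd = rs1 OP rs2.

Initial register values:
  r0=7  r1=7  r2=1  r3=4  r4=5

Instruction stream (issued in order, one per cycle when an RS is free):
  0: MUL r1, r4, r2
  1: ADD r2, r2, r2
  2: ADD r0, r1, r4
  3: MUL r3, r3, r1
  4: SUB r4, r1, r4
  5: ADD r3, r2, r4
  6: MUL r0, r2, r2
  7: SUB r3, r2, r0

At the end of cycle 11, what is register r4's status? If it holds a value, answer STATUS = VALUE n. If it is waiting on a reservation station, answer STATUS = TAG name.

cycle 1: issue MUL r1<-Mul1 // r0:7,r1:Mul1,r2:1,r3:4,r4:5
cycle 2: issue ADD r2<-Add1 // r0:7,r1:Mul1,r2:Add1,r3:4,r4:5
cycle 3: issue ADD r0<-Add2 // r0:Add2,r1:Mul1,r2:Add1,r3:4,r4:5
cycle 4: CDB Add1=2; issue MUL r3<-Mul2 // r0:Add2,r1:Mul1,r2:2,r3:Mul2,r4:5
cycle 5: issue SUB r4<-Add1 // r0:Add2,r1:Mul1,r2:2,r3:Mul2,r4:Add1
cycle 6: CDB Mul1=5; issue ADD r3<-Add3 // r0:Add2,r1:5,r2:2,r3:Add3,r4:Add1
cycle 7: issue MUL r0<-Mul1 // r0:Mul1,r1:5,r2:2,r3:Add3,r4:Add1
cycle 8: CDB Add1=0; issue SUB r3<-Add1 // r0:Mul1,r1:5,r2:2,r3:Add1,r4:0
cycle 9: CDB Add2=10 // r0:Mul1,r1:5,r2:2,r3:Add1,r4:0
cycle 10: CDB Add3=2 // r0:Mul1,r1:5,r2:2,r3:Add1,r4:0
cycle 11: CDB Mul2=20 // r0:Mul1,r1:5,r2:2,r3:Add1,r4:0

STATUS = VALUE 0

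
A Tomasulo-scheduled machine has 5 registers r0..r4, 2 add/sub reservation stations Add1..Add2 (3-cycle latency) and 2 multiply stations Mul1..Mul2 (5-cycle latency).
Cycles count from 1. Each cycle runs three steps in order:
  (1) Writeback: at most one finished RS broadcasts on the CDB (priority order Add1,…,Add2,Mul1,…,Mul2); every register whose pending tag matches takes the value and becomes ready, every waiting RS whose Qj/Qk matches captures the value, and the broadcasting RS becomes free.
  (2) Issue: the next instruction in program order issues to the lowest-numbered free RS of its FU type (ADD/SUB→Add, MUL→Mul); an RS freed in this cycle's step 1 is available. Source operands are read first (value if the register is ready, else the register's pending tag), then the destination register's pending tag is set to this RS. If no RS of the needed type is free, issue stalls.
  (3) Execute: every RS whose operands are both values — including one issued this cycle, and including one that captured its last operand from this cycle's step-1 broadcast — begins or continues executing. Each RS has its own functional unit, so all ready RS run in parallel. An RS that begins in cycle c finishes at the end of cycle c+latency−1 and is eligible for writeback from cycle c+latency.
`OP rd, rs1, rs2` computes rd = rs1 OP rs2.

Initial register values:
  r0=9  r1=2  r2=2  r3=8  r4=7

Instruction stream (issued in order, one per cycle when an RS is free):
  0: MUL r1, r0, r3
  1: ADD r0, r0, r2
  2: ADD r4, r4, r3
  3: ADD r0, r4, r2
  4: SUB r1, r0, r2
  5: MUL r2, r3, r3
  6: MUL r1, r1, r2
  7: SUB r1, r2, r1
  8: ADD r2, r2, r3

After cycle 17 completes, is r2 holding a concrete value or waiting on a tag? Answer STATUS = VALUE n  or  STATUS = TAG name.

cycle 1: issue MUL r1<-Mul1 // r0:9,r1:Mul1,r2:2,r3:8,r4:7
cycle 2: issue ADD r0<-Add1 // r0:Add1,r1:Mul1,r2:2,r3:8,r4:7
cycle 3: issue ADD r4<-Add2 // r0:Add1,r1:Mul1,r2:2,r3:8,r4:Add2
cycle 4: stall // r0:Add1,r1:Mul1,r2:2,r3:8,r4:Add2
cycle 5: CDB Add1=11; issue ADD r0<-Add1 // r0:Add1,r1:Mul1,r2:2,r3:8,r4:Add2
cycle 6: CDB Add2=15; issue SUB r1<-Add2 // r0:Add1,r1:Add2,r2:2,r3:8,r4:15
cycle 7: CDB Mul1=72; issue MUL r2<-Mul1 // r0:Add1,r1:Add2,r2:Mul1,r3:8,r4:15
cycle 8: issue MUL r1<-Mul2 // r0:Add1,r1:Mul2,r2:Mul1,r3:8,r4:15
cycle 9: CDB Add1=17; issue SUB r1<-Add1 // r0:17,r1:Add1,r2:Mul1,r3:8,r4:15
cycle 10: stall // r0:17,r1:Add1,r2:Mul1,r3:8,r4:15
cycle 11: stall // r0:17,r1:Add1,r2:Mul1,r3:8,r4:15
cycle 12: CDB Add2=15; issue ADD r2<-Add2 // r0:17,r1:Add1,r2:Add2,r3:8,r4:15
cycle 13: CDB Mul1=64 // r0:17,r1:Add1,r2:Add2,r3:8,r4:15
cycle 14: - // r0:17,r1:Add1,r2:Add2,r3:8,r4:15
cycle 15: - // r0:17,r1:Add1,r2:Add2,r3:8,r4:15
cycle 16: CDB Add2=72 // r0:17,r1:Add1,r2:72,r3:8,r4:15
cycle 17: - // r0:17,r1:Add1,r2:72,r3:8,r4:15

STATUS = VALUE 72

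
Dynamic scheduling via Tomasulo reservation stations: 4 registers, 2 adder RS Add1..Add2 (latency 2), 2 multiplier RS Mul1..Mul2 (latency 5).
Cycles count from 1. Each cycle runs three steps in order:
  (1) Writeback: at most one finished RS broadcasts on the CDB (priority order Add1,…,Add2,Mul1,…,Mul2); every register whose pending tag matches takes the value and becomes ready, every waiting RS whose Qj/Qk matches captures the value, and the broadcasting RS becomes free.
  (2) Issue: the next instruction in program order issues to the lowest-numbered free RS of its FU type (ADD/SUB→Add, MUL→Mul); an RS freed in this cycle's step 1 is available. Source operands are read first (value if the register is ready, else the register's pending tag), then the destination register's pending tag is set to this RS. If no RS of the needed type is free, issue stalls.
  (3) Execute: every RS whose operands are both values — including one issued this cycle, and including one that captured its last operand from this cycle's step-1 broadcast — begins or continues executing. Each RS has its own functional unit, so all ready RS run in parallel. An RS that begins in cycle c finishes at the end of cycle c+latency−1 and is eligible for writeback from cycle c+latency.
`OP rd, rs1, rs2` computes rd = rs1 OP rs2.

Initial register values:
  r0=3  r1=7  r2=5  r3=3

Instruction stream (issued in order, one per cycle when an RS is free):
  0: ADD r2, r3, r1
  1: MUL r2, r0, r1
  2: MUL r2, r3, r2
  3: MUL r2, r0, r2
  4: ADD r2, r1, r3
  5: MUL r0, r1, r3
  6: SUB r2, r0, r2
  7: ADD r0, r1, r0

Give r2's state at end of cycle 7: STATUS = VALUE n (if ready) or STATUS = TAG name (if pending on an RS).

STATUS = TAG Mul1

cycle 1: issue ADD r2<-Add1 // r0:3,r1:7,r2:Add1,r3:3
cycle 2: issue MUL r2<-Mul1 // r0:3,r1:7,r2:Mul1,r3:3
cycle 3: CDB Add1=10; issue MUL r2<-Mul2 // r0:3,r1:7,r2:Mul2,r3:3
cycle 4: stall // r0:3,r1:7,r2:Mul2,r3:3
cycle 5: stall // r0:3,r1:7,r2:Mul2,r3:3
cycle 6: stall // r0:3,r1:7,r2:Mul2,r3:3
cycle 7: CDB Mul1=21; issue MUL r2<-Mul1 // r0:3,r1:7,r2:Mul1,r3:3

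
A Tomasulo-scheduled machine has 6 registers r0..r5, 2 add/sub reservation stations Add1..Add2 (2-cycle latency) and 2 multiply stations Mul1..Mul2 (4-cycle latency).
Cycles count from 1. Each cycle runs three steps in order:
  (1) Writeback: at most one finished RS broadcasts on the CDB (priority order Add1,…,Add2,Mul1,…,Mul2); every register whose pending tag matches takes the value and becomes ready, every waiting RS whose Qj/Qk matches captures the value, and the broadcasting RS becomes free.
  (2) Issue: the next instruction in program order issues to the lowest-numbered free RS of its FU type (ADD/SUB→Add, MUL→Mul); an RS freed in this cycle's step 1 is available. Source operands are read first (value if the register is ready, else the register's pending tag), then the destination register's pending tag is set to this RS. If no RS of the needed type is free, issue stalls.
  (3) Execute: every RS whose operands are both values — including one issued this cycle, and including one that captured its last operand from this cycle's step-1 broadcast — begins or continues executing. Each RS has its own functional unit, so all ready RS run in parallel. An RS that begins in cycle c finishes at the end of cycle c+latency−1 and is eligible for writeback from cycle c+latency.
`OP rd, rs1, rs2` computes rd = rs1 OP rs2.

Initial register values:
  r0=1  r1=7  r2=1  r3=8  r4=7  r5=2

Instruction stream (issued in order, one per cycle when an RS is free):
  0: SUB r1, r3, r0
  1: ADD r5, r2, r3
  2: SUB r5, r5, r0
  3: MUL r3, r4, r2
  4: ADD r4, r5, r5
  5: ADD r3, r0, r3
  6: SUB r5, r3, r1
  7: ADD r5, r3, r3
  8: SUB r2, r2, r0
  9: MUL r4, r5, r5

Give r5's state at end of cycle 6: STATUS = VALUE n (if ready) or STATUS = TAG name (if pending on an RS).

STATUS = VALUE 8

  c1: issue SUB r1<-Add1  regs: r0:1,r1:Add1,r2:1,r3:8,r4:7,r5:2
  c2: issue ADD r5<-Add2  regs: r0:1,r1:Add1,r2:1,r3:8,r4:7,r5:Add2
  c3: CDB Add1=7; issue SUB r5<-Add1  regs: r0:1,r1:7,r2:1,r3:8,r4:7,r5:Add1
  c4: CDB Add2=9; issue MUL r3<-Mul1  regs: r0:1,r1:7,r2:1,r3:Mul1,r4:7,r5:Add1
  c5: issue ADD r4<-Add2  regs: r0:1,r1:7,r2:1,r3:Mul1,r4:Add2,r5:Add1
  c6: CDB Add1=8; issue ADD r3<-Add1  regs: r0:1,r1:7,r2:1,r3:Add1,r4:Add2,r5:8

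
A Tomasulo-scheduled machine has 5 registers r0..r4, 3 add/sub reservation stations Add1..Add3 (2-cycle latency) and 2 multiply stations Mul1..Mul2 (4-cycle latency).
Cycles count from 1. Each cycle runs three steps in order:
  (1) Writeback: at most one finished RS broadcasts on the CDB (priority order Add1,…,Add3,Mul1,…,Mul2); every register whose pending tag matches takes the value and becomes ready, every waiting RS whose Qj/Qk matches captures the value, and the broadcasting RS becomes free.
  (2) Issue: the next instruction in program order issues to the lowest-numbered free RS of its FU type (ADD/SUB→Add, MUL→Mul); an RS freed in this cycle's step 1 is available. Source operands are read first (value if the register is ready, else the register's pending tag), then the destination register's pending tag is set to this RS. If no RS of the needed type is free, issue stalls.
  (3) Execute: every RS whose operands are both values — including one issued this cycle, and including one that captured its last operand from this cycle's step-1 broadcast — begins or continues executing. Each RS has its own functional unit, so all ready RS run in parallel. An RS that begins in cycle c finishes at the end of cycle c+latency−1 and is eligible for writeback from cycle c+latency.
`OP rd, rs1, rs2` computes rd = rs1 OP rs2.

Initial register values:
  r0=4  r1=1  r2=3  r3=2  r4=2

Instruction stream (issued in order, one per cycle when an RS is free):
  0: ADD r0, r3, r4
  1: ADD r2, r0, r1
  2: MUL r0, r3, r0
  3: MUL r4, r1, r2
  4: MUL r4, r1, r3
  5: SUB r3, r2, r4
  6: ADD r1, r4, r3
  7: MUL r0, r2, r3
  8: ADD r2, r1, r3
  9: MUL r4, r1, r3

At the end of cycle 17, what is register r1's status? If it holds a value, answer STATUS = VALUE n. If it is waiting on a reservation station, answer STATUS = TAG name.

c1: issue ADD r0<-Add1 | r0:Add1,r1:1,r2:3,r3:2,r4:2
c2: issue ADD r2<-Add2 | r0:Add1,r1:1,r2:Add2,r3:2,r4:2
c3: CDB Add1=4; issue MUL r0<-Mul1 | r0:Mul1,r1:1,r2:Add2,r3:2,r4:2
c4: issue MUL r4<-Mul2 | r0:Mul1,r1:1,r2:Add2,r3:2,r4:Mul2
c5: CDB Add2=5; stall | r0:Mul1,r1:1,r2:5,r3:2,r4:Mul2
c6: stall | r0:Mul1,r1:1,r2:5,r3:2,r4:Mul2
c7: CDB Mul1=8; issue MUL r4<-Mul1 | r0:8,r1:1,r2:5,r3:2,r4:Mul1
c8: issue SUB r3<-Add1 | r0:8,r1:1,r2:5,r3:Add1,r4:Mul1
c9: CDB Mul2=5; issue ADD r1<-Add2 | r0:8,r1:Add2,r2:5,r3:Add1,r4:Mul1
c10: issue MUL r0<-Mul2 | r0:Mul2,r1:Add2,r2:5,r3:Add1,r4:Mul1
c11: CDB Mul1=2; issue ADD r2<-Add3 | r0:Mul2,r1:Add2,r2:Add3,r3:Add1,r4:2
c12: issue MUL r4<-Mul1 | r0:Mul2,r1:Add2,r2:Add3,r3:Add1,r4:Mul1
c13: CDB Add1=3 | r0:Mul2,r1:Add2,r2:Add3,r3:3,r4:Mul1
c14: - | r0:Mul2,r1:Add2,r2:Add3,r3:3,r4:Mul1
c15: CDB Add2=5 | r0:Mul2,r1:5,r2:Add3,r3:3,r4:Mul1
c16: - | r0:Mul2,r1:5,r2:Add3,r3:3,r4:Mul1
c17: CDB Add3=8 | r0:Mul2,r1:5,r2:8,r3:3,r4:Mul1

STATUS = VALUE 5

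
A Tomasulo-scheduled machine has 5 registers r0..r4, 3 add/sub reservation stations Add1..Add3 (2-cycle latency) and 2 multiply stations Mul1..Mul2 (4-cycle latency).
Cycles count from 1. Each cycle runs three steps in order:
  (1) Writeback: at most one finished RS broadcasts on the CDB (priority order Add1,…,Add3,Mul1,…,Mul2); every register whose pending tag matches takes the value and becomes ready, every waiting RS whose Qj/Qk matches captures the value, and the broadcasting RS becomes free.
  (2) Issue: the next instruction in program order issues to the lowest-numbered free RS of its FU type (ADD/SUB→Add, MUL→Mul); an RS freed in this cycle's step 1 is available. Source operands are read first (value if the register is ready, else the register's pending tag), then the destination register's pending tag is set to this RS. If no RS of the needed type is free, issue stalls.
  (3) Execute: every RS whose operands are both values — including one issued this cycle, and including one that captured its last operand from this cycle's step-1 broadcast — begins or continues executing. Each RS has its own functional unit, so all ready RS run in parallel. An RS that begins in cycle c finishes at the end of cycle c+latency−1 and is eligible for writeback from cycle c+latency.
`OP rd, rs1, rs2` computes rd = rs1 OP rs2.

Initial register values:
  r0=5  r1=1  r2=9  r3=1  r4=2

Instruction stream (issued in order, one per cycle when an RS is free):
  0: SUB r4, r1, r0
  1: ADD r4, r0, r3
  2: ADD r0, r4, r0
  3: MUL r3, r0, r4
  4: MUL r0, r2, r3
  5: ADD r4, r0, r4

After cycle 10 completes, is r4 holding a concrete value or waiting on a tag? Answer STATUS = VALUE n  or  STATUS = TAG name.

  c1: issue SUB r4<-Add1  regs: r0:5,r1:1,r2:9,r3:1,r4:Add1
  c2: issue ADD r4<-Add2  regs: r0:5,r1:1,r2:9,r3:1,r4:Add2
  c3: CDB Add1=-4; issue ADD r0<-Add1  regs: r0:Add1,r1:1,r2:9,r3:1,r4:Add2
  c4: CDB Add2=6; issue MUL r3<-Mul1  regs: r0:Add1,r1:1,r2:9,r3:Mul1,r4:6
  c5: issue MUL r0<-Mul2  regs: r0:Mul2,r1:1,r2:9,r3:Mul1,r4:6
  c6: CDB Add1=11; issue ADD r4<-Add1  regs: r0:Mul2,r1:1,r2:9,r3:Mul1,r4:Add1
  c7: -  regs: r0:Mul2,r1:1,r2:9,r3:Mul1,r4:Add1
  c8: -  regs: r0:Mul2,r1:1,r2:9,r3:Mul1,r4:Add1
  c9: -  regs: r0:Mul2,r1:1,r2:9,r3:Mul1,r4:Add1
  c10: CDB Mul1=66  regs: r0:Mul2,r1:1,r2:9,r3:66,r4:Add1

STATUS = TAG Add1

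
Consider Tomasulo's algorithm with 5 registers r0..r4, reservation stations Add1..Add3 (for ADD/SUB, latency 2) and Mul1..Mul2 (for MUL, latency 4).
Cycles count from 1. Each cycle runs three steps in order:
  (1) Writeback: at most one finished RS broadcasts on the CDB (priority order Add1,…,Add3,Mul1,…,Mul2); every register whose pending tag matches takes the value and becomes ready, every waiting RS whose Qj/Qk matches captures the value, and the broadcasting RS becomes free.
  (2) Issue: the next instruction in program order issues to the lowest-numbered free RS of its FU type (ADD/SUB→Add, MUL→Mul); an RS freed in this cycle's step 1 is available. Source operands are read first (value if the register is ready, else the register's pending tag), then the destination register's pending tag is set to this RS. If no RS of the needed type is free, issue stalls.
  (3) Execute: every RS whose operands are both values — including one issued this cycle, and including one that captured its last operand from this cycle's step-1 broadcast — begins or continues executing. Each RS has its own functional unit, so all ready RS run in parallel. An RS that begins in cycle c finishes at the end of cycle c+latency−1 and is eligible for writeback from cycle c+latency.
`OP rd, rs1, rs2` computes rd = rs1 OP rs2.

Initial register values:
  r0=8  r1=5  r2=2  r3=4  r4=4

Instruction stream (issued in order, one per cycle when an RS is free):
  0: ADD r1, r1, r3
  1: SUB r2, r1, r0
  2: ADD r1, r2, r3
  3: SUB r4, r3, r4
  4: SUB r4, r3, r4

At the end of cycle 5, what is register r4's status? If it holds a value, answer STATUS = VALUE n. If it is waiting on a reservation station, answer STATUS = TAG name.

STATUS = TAG Add2

cycle 1: issue ADD r1<-Add1 // r0:8,r1:Add1,r2:2,r3:4,r4:4
cycle 2: issue SUB r2<-Add2 // r0:8,r1:Add1,r2:Add2,r3:4,r4:4
cycle 3: CDB Add1=9; issue ADD r1<-Add1 // r0:8,r1:Add1,r2:Add2,r3:4,r4:4
cycle 4: issue SUB r4<-Add3 // r0:8,r1:Add1,r2:Add2,r3:4,r4:Add3
cycle 5: CDB Add2=1; issue SUB r4<-Add2 // r0:8,r1:Add1,r2:1,r3:4,r4:Add2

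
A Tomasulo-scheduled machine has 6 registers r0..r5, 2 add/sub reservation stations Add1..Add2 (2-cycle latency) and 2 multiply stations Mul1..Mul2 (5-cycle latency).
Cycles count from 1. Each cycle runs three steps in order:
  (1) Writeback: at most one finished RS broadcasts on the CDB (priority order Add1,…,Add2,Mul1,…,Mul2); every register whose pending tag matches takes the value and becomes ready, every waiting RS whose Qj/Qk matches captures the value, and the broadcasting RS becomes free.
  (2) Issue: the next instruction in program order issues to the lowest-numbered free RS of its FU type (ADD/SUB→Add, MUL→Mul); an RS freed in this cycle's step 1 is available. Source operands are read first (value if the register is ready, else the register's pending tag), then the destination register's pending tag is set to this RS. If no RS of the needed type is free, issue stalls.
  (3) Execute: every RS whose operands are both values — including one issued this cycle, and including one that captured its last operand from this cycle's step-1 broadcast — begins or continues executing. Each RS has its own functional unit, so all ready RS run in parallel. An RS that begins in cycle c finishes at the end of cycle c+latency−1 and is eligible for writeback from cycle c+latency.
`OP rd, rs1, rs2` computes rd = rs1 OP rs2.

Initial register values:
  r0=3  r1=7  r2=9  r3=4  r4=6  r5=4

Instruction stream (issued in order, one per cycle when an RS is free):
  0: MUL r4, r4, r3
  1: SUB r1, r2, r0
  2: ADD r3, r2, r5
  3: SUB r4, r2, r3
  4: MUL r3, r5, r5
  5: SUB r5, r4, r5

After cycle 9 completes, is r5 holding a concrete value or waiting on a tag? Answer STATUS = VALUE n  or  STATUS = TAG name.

cycle 1: issue MUL r4<-Mul1 // r0:3,r1:7,r2:9,r3:4,r4:Mul1,r5:4
cycle 2: issue SUB r1<-Add1 // r0:3,r1:Add1,r2:9,r3:4,r4:Mul1,r5:4
cycle 3: issue ADD r3<-Add2 // r0:3,r1:Add1,r2:9,r3:Add2,r4:Mul1,r5:4
cycle 4: CDB Add1=6; issue SUB r4<-Add1 // r0:3,r1:6,r2:9,r3:Add2,r4:Add1,r5:4
cycle 5: CDB Add2=13; issue MUL r3<-Mul2 // r0:3,r1:6,r2:9,r3:Mul2,r4:Add1,r5:4
cycle 6: CDB Mul1=24; issue SUB r5<-Add2 // r0:3,r1:6,r2:9,r3:Mul2,r4:Add1,r5:Add2
cycle 7: CDB Add1=-4 // r0:3,r1:6,r2:9,r3:Mul2,r4:-4,r5:Add2
cycle 8: - // r0:3,r1:6,r2:9,r3:Mul2,r4:-4,r5:Add2
cycle 9: CDB Add2=-8 // r0:3,r1:6,r2:9,r3:Mul2,r4:-4,r5:-8

STATUS = VALUE -8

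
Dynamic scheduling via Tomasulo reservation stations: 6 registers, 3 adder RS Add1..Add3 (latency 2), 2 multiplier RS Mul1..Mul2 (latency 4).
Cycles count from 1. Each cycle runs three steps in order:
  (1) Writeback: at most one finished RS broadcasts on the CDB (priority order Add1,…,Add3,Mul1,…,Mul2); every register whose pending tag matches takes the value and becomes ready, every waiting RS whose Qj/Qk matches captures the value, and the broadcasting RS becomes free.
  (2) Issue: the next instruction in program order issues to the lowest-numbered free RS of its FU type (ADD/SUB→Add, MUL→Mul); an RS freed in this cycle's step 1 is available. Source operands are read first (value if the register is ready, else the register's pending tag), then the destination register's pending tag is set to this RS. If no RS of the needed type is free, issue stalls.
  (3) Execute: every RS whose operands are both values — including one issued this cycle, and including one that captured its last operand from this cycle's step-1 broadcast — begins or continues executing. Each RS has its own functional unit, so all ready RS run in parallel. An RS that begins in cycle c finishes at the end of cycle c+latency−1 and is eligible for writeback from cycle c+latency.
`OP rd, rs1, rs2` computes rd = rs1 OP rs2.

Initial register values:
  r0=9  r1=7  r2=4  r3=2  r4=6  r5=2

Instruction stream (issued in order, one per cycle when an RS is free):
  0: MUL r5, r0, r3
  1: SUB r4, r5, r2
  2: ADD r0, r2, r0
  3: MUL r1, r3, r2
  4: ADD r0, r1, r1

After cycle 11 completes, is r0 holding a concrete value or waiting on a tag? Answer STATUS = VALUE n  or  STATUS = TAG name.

STATUS = VALUE 16

cycle 1: issue MUL r5<-Mul1 // r0:9,r1:7,r2:4,r3:2,r4:6,r5:Mul1
cycle 2: issue SUB r4<-Add1 // r0:9,r1:7,r2:4,r3:2,r4:Add1,r5:Mul1
cycle 3: issue ADD r0<-Add2 // r0:Add2,r1:7,r2:4,r3:2,r4:Add1,r5:Mul1
cycle 4: issue MUL r1<-Mul2 // r0:Add2,r1:Mul2,r2:4,r3:2,r4:Add1,r5:Mul1
cycle 5: CDB Add2=13; issue ADD r0<-Add2 // r0:Add2,r1:Mul2,r2:4,r3:2,r4:Add1,r5:Mul1
cycle 6: CDB Mul1=18 // r0:Add2,r1:Mul2,r2:4,r3:2,r4:Add1,r5:18
cycle 7: - // r0:Add2,r1:Mul2,r2:4,r3:2,r4:Add1,r5:18
cycle 8: CDB Add1=14 // r0:Add2,r1:Mul2,r2:4,r3:2,r4:14,r5:18
cycle 9: CDB Mul2=8 // r0:Add2,r1:8,r2:4,r3:2,r4:14,r5:18
cycle 10: - // r0:Add2,r1:8,r2:4,r3:2,r4:14,r5:18
cycle 11: CDB Add2=16 // r0:16,r1:8,r2:4,r3:2,r4:14,r5:18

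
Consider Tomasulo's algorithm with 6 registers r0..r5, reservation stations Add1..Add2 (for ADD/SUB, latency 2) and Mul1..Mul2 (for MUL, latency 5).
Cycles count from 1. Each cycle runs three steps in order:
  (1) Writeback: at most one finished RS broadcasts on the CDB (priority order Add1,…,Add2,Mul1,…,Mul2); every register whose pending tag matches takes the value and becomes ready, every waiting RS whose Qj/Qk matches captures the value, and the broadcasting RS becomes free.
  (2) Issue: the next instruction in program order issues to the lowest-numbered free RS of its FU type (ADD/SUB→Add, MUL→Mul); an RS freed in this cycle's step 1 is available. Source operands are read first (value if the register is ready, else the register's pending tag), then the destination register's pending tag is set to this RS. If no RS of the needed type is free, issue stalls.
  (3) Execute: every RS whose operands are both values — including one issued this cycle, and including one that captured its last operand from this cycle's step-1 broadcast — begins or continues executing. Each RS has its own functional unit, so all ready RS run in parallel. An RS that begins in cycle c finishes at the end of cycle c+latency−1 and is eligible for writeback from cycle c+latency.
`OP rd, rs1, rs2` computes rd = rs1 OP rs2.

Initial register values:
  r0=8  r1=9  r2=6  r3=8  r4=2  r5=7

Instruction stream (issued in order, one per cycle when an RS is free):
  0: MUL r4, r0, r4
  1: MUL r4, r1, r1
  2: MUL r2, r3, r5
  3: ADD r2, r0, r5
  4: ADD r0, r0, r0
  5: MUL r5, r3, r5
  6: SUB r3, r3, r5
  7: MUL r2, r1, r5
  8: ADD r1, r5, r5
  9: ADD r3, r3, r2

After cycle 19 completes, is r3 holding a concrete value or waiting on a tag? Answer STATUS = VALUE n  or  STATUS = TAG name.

  c1: issue MUL r4<-Mul1  regs: r0:8,r1:9,r2:6,r3:8,r4:Mul1,r5:7
  c2: issue MUL r4<-Mul2  regs: r0:8,r1:9,r2:6,r3:8,r4:Mul2,r5:7
  c3: stall  regs: r0:8,r1:9,r2:6,r3:8,r4:Mul2,r5:7
  c4: stall  regs: r0:8,r1:9,r2:6,r3:8,r4:Mul2,r5:7
  c5: stall  regs: r0:8,r1:9,r2:6,r3:8,r4:Mul2,r5:7
  c6: CDB Mul1=16; issue MUL r2<-Mul1  regs: r0:8,r1:9,r2:Mul1,r3:8,r4:Mul2,r5:7
  c7: CDB Mul2=81; issue ADD r2<-Add1  regs: r0:8,r1:9,r2:Add1,r3:8,r4:81,r5:7
  c8: issue ADD r0<-Add2  regs: r0:Add2,r1:9,r2:Add1,r3:8,r4:81,r5:7
  c9: CDB Add1=15; issue MUL r5<-Mul2  regs: r0:Add2,r1:9,r2:15,r3:8,r4:81,r5:Mul2
  c10: CDB Add2=16; issue SUB r3<-Add1  regs: r0:16,r1:9,r2:15,r3:Add1,r4:81,r5:Mul2
  c11: CDB Mul1=56; issue MUL r2<-Mul1  regs: r0:16,r1:9,r2:Mul1,r3:Add1,r4:81,r5:Mul2
  c12: issue ADD r1<-Add2  regs: r0:16,r1:Add2,r2:Mul1,r3:Add1,r4:81,r5:Mul2
  c13: stall  regs: r0:16,r1:Add2,r2:Mul1,r3:Add1,r4:81,r5:Mul2
  c14: CDB Mul2=56; stall  regs: r0:16,r1:Add2,r2:Mul1,r3:Add1,r4:81,r5:56
  c15: stall  regs: r0:16,r1:Add2,r2:Mul1,r3:Add1,r4:81,r5:56
  c16: CDB Add1=-48; issue ADD r3<-Add1  regs: r0:16,r1:Add2,r2:Mul1,r3:Add1,r4:81,r5:56
  c17: CDB Add2=112  regs: r0:16,r1:112,r2:Mul1,r3:Add1,r4:81,r5:56
  c18: -  regs: r0:16,r1:112,r2:Mul1,r3:Add1,r4:81,r5:56
  c19: CDB Mul1=504  regs: r0:16,r1:112,r2:504,r3:Add1,r4:81,r5:56

STATUS = TAG Add1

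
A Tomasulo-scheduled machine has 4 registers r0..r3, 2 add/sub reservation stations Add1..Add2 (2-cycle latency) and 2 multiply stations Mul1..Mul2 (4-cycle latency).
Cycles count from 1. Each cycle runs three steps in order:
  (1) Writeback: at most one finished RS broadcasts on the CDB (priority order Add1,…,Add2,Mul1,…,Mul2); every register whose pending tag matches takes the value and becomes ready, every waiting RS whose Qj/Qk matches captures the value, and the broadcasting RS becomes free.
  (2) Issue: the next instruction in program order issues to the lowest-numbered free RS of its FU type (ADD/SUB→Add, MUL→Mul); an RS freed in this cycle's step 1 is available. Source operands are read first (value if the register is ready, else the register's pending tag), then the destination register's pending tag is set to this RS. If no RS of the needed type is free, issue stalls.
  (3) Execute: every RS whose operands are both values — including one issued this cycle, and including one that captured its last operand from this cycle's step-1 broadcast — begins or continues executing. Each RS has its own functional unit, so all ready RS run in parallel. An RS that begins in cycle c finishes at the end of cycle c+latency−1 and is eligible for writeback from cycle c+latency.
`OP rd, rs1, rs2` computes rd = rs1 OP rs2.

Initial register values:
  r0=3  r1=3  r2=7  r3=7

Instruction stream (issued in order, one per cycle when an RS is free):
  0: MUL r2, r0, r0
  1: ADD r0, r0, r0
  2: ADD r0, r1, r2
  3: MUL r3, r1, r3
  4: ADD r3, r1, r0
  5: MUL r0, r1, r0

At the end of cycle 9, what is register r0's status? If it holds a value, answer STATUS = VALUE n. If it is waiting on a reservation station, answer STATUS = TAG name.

STATUS = TAG Mul1

c1: issue MUL r2<-Mul1 | r0:3,r1:3,r2:Mul1,r3:7
c2: issue ADD r0<-Add1 | r0:Add1,r1:3,r2:Mul1,r3:7
c3: issue ADD r0<-Add2 | r0:Add2,r1:3,r2:Mul1,r3:7
c4: CDB Add1=6; issue MUL r3<-Mul2 | r0:Add2,r1:3,r2:Mul1,r3:Mul2
c5: CDB Mul1=9; issue ADD r3<-Add1 | r0:Add2,r1:3,r2:9,r3:Add1
c6: issue MUL r0<-Mul1 | r0:Mul1,r1:3,r2:9,r3:Add1
c7: CDB Add2=12 | r0:Mul1,r1:3,r2:9,r3:Add1
c8: CDB Mul2=21 | r0:Mul1,r1:3,r2:9,r3:Add1
c9: CDB Add1=15 | r0:Mul1,r1:3,r2:9,r3:15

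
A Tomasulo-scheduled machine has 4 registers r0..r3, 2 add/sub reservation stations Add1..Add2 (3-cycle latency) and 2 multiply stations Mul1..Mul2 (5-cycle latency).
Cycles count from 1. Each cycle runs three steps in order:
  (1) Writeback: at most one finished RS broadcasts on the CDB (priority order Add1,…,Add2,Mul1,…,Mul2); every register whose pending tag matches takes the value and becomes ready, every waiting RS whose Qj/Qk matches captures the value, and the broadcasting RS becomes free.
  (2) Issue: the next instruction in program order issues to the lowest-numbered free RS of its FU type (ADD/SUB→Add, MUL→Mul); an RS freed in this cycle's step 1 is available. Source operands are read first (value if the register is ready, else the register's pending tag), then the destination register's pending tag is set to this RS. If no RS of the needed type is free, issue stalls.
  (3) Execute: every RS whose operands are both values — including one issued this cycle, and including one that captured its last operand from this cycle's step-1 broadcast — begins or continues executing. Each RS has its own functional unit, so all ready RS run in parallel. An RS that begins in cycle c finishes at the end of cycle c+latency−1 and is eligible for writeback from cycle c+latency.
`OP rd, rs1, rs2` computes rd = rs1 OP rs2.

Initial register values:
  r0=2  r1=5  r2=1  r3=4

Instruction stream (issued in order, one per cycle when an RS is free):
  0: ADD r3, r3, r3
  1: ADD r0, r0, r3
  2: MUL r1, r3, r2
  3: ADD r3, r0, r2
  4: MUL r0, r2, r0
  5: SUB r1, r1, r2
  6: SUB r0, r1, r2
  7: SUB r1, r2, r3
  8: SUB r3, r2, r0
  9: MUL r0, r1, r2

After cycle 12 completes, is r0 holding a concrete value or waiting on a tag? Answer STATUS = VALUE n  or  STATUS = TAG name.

STATUS = TAG Add1

cycle 1: issue ADD r3<-Add1 // r0:2,r1:5,r2:1,r3:Add1
cycle 2: issue ADD r0<-Add2 // r0:Add2,r1:5,r2:1,r3:Add1
cycle 3: issue MUL r1<-Mul1 // r0:Add2,r1:Mul1,r2:1,r3:Add1
cycle 4: CDB Add1=8; issue ADD r3<-Add1 // r0:Add2,r1:Mul1,r2:1,r3:Add1
cycle 5: issue MUL r0<-Mul2 // r0:Mul2,r1:Mul1,r2:1,r3:Add1
cycle 6: stall // r0:Mul2,r1:Mul1,r2:1,r3:Add1
cycle 7: CDB Add2=10; issue SUB r1<-Add2 // r0:Mul2,r1:Add2,r2:1,r3:Add1
cycle 8: stall // r0:Mul2,r1:Add2,r2:1,r3:Add1
cycle 9: CDB Mul1=8; stall // r0:Mul2,r1:Add2,r2:1,r3:Add1
cycle 10: CDB Add1=11; issue SUB r0<-Add1 // r0:Add1,r1:Add2,r2:1,r3:11
cycle 11: stall // r0:Add1,r1:Add2,r2:1,r3:11
cycle 12: CDB Add2=7; issue SUB r1<-Add2 // r0:Add1,r1:Add2,r2:1,r3:11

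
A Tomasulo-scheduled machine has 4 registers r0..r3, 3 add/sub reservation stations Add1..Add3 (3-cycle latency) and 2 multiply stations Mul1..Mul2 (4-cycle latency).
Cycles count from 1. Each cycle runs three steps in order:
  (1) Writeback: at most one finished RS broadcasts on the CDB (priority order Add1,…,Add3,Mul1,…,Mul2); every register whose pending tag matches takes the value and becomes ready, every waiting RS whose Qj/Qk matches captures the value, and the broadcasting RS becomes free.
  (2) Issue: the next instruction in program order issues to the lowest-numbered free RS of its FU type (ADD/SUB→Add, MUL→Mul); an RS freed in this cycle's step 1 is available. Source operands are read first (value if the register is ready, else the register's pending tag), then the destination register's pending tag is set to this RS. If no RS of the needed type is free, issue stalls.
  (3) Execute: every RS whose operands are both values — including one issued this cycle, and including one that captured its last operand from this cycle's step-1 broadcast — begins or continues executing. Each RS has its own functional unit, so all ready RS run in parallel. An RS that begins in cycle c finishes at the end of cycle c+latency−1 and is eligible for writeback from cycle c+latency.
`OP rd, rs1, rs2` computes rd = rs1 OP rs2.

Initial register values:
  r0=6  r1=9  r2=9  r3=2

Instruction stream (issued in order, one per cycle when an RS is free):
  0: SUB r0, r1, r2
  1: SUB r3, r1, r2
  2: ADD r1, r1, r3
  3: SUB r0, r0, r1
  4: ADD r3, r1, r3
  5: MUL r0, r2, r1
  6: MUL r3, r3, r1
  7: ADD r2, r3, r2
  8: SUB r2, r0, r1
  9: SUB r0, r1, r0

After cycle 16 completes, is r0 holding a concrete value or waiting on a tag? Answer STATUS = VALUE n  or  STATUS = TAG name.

cycle 1: issue SUB r0<-Add1 // r0:Add1,r1:9,r2:9,r3:2
cycle 2: issue SUB r3<-Add2 // r0:Add1,r1:9,r2:9,r3:Add2
cycle 3: issue ADD r1<-Add3 // r0:Add1,r1:Add3,r2:9,r3:Add2
cycle 4: CDB Add1=0; issue SUB r0<-Add1 // r0:Add1,r1:Add3,r2:9,r3:Add2
cycle 5: CDB Add2=0; issue ADD r3<-Add2 // r0:Add1,r1:Add3,r2:9,r3:Add2
cycle 6: issue MUL r0<-Mul1 // r0:Mul1,r1:Add3,r2:9,r3:Add2
cycle 7: issue MUL r3<-Mul2 // r0:Mul1,r1:Add3,r2:9,r3:Mul2
cycle 8: CDB Add3=9; issue ADD r2<-Add3 // r0:Mul1,r1:9,r2:Add3,r3:Mul2
cycle 9: stall // r0:Mul1,r1:9,r2:Add3,r3:Mul2
cycle 10: stall // r0:Mul1,r1:9,r2:Add3,r3:Mul2
cycle 11: CDB Add1=-9; issue SUB r2<-Add1 // r0:Mul1,r1:9,r2:Add1,r3:Mul2
cycle 12: CDB Add2=9; issue SUB r0<-Add2 // r0:Add2,r1:9,r2:Add1,r3:Mul2
cycle 13: CDB Mul1=81 // r0:Add2,r1:9,r2:Add1,r3:Mul2
cycle 14: - // r0:Add2,r1:9,r2:Add1,r3:Mul2
cycle 15: - // r0:Add2,r1:9,r2:Add1,r3:Mul2
cycle 16: CDB Add1=72 // r0:Add2,r1:9,r2:72,r3:Mul2

STATUS = TAG Add2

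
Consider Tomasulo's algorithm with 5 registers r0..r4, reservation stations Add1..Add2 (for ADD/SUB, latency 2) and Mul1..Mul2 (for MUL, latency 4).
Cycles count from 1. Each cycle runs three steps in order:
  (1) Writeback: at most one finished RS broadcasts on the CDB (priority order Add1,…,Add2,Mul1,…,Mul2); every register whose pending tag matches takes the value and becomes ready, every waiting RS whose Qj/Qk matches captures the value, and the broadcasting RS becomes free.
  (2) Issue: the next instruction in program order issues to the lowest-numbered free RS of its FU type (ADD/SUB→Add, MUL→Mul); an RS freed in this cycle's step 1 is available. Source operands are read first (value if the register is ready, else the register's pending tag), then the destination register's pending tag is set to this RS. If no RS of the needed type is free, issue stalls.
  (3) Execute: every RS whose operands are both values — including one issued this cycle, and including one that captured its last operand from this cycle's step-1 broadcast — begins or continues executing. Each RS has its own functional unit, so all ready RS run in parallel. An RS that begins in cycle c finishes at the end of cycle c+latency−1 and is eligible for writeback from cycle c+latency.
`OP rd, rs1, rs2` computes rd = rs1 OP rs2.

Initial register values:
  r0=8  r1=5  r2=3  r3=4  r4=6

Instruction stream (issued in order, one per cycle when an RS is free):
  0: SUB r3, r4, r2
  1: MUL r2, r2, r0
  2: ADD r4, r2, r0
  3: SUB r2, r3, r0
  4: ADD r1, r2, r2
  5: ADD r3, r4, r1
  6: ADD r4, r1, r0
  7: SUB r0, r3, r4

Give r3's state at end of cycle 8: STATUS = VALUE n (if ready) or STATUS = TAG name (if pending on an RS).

  c1: issue SUB r3<-Add1  regs: r0:8,r1:5,r2:3,r3:Add1,r4:6
  c2: issue MUL r2<-Mul1  regs: r0:8,r1:5,r2:Mul1,r3:Add1,r4:6
  c3: CDB Add1=3; issue ADD r4<-Add1  regs: r0:8,r1:5,r2:Mul1,r3:3,r4:Add1
  c4: issue SUB r2<-Add2  regs: r0:8,r1:5,r2:Add2,r3:3,r4:Add1
  c5: stall  regs: r0:8,r1:5,r2:Add2,r3:3,r4:Add1
  c6: CDB Add2=-5; issue ADD r1<-Add2  regs: r0:8,r1:Add2,r2:-5,r3:3,r4:Add1
  c7: CDB Mul1=24; stall  regs: r0:8,r1:Add2,r2:-5,r3:3,r4:Add1
  c8: CDB Add2=-10; issue ADD r3<-Add2  regs: r0:8,r1:-10,r2:-5,r3:Add2,r4:Add1

STATUS = TAG Add2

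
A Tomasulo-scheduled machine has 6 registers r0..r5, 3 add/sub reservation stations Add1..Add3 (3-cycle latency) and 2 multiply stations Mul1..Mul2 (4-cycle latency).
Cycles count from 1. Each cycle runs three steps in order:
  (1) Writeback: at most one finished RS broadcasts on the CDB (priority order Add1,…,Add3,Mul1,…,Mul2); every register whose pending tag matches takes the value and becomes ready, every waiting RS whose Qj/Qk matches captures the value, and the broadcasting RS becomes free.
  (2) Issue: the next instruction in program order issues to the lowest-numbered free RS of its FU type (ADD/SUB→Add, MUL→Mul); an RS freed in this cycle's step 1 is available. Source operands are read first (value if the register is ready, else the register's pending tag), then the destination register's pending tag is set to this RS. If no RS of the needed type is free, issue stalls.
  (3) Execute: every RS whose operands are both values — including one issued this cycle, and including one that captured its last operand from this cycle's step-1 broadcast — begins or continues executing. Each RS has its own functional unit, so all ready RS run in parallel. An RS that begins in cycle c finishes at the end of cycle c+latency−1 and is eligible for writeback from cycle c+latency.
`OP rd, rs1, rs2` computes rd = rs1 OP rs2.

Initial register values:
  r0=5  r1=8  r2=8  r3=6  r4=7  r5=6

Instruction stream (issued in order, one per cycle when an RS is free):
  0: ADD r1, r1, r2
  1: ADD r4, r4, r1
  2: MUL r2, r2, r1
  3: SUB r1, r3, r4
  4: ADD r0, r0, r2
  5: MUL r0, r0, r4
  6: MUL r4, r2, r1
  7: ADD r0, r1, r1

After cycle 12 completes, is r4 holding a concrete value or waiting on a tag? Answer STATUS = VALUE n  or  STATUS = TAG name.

STATUS = TAG Mul1

cycle 1: issue ADD r1<-Add1 // r0:5,r1:Add1,r2:8,r3:6,r4:7,r5:6
cycle 2: issue ADD r4<-Add2 // r0:5,r1:Add1,r2:8,r3:6,r4:Add2,r5:6
cycle 3: issue MUL r2<-Mul1 // r0:5,r1:Add1,r2:Mul1,r3:6,r4:Add2,r5:6
cycle 4: CDB Add1=16; issue SUB r1<-Add1 // r0:5,r1:Add1,r2:Mul1,r3:6,r4:Add2,r5:6
cycle 5: issue ADD r0<-Add3 // r0:Add3,r1:Add1,r2:Mul1,r3:6,r4:Add2,r5:6
cycle 6: issue MUL r0<-Mul2 // r0:Mul2,r1:Add1,r2:Mul1,r3:6,r4:Add2,r5:6
cycle 7: CDB Add2=23; stall // r0:Mul2,r1:Add1,r2:Mul1,r3:6,r4:23,r5:6
cycle 8: CDB Mul1=128; issue MUL r4<-Mul1 // r0:Mul2,r1:Add1,r2:128,r3:6,r4:Mul1,r5:6
cycle 9: issue ADD r0<-Add2 // r0:Add2,r1:Add1,r2:128,r3:6,r4:Mul1,r5:6
cycle 10: CDB Add1=-17 // r0:Add2,r1:-17,r2:128,r3:6,r4:Mul1,r5:6
cycle 11: CDB Add3=133 // r0:Add2,r1:-17,r2:128,r3:6,r4:Mul1,r5:6
cycle 12: - // r0:Add2,r1:-17,r2:128,r3:6,r4:Mul1,r5:6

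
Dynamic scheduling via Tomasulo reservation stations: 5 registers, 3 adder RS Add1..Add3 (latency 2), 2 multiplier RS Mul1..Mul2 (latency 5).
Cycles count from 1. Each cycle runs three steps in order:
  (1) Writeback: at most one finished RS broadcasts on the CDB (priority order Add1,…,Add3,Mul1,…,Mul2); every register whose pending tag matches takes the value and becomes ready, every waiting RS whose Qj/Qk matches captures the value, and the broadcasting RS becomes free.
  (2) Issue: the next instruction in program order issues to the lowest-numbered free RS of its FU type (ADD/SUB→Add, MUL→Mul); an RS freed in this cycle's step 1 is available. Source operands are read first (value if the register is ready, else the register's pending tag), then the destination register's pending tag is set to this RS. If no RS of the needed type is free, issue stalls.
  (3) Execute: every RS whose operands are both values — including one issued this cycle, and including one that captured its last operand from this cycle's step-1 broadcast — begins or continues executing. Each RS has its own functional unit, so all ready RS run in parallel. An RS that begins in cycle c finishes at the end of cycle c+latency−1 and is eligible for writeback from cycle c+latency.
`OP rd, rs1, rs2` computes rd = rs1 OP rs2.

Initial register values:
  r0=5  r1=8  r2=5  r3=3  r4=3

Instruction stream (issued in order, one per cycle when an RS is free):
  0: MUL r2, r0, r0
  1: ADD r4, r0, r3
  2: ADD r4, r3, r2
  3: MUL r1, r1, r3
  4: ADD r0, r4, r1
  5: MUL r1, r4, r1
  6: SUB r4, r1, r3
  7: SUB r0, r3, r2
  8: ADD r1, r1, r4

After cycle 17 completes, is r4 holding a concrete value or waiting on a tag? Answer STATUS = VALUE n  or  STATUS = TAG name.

STATUS = VALUE 669

  c1: issue MUL r2<-Mul1  regs: r0:5,r1:8,r2:Mul1,r3:3,r4:3
  c2: issue ADD r4<-Add1  regs: r0:5,r1:8,r2:Mul1,r3:3,r4:Add1
  c3: issue ADD r4<-Add2  regs: r0:5,r1:8,r2:Mul1,r3:3,r4:Add2
  c4: CDB Add1=8; issue MUL r1<-Mul2  regs: r0:5,r1:Mul2,r2:Mul1,r3:3,r4:Add2
  c5: issue ADD r0<-Add1  regs: r0:Add1,r1:Mul2,r2:Mul1,r3:3,r4:Add2
  c6: CDB Mul1=25; issue MUL r1<-Mul1  regs: r0:Add1,r1:Mul1,r2:25,r3:3,r4:Add2
  c7: issue SUB r4<-Add3  regs: r0:Add1,r1:Mul1,r2:25,r3:3,r4:Add3
  c8: CDB Add2=28; issue SUB r0<-Add2  regs: r0:Add2,r1:Mul1,r2:25,r3:3,r4:Add3
  c9: CDB Mul2=24; stall  regs: r0:Add2,r1:Mul1,r2:25,r3:3,r4:Add3
  c10: CDB Add2=-22; issue ADD r1<-Add2  regs: r0:-22,r1:Add2,r2:25,r3:3,r4:Add3
  c11: CDB Add1=52  regs: r0:-22,r1:Add2,r2:25,r3:3,r4:Add3
  c12: -  regs: r0:-22,r1:Add2,r2:25,r3:3,r4:Add3
  c13: -  regs: r0:-22,r1:Add2,r2:25,r3:3,r4:Add3
  c14: CDB Mul1=672  regs: r0:-22,r1:Add2,r2:25,r3:3,r4:Add3
  c15: -  regs: r0:-22,r1:Add2,r2:25,r3:3,r4:Add3
  c16: CDB Add3=669  regs: r0:-22,r1:Add2,r2:25,r3:3,r4:669
  c17: -  regs: r0:-22,r1:Add2,r2:25,r3:3,r4:669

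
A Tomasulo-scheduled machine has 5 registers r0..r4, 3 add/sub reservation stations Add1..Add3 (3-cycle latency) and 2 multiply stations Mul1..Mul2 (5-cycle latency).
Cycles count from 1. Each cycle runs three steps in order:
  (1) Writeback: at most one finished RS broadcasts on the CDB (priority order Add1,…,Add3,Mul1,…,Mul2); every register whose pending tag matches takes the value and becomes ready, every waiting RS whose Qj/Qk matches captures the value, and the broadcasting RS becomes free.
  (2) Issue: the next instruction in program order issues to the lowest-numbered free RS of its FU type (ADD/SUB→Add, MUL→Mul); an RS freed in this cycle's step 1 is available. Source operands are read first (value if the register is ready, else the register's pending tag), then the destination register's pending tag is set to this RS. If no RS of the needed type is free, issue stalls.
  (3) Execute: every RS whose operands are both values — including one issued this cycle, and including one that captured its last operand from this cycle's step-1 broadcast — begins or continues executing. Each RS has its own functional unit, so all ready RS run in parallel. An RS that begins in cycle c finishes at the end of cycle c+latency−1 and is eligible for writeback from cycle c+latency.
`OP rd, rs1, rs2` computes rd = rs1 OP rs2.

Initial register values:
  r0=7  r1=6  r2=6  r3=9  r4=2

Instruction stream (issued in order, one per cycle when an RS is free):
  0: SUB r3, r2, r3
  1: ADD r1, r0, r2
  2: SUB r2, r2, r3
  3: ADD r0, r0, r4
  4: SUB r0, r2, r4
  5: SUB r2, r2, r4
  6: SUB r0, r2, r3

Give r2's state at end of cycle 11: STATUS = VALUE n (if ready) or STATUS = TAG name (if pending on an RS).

STATUS = VALUE 7

cycle 1: issue SUB r3<-Add1 // r0:7,r1:6,r2:6,r3:Add1,r4:2
cycle 2: issue ADD r1<-Add2 // r0:7,r1:Add2,r2:6,r3:Add1,r4:2
cycle 3: issue SUB r2<-Add3 // r0:7,r1:Add2,r2:Add3,r3:Add1,r4:2
cycle 4: CDB Add1=-3; issue ADD r0<-Add1 // r0:Add1,r1:Add2,r2:Add3,r3:-3,r4:2
cycle 5: CDB Add2=13; issue SUB r0<-Add2 // r0:Add2,r1:13,r2:Add3,r3:-3,r4:2
cycle 6: stall // r0:Add2,r1:13,r2:Add3,r3:-3,r4:2
cycle 7: CDB Add1=9; issue SUB r2<-Add1 // r0:Add2,r1:13,r2:Add1,r3:-3,r4:2
cycle 8: CDB Add3=9; issue SUB r0<-Add3 // r0:Add3,r1:13,r2:Add1,r3:-3,r4:2
cycle 9: - // r0:Add3,r1:13,r2:Add1,r3:-3,r4:2
cycle 10: - // r0:Add3,r1:13,r2:Add1,r3:-3,r4:2
cycle 11: CDB Add1=7 // r0:Add3,r1:13,r2:7,r3:-3,r4:2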